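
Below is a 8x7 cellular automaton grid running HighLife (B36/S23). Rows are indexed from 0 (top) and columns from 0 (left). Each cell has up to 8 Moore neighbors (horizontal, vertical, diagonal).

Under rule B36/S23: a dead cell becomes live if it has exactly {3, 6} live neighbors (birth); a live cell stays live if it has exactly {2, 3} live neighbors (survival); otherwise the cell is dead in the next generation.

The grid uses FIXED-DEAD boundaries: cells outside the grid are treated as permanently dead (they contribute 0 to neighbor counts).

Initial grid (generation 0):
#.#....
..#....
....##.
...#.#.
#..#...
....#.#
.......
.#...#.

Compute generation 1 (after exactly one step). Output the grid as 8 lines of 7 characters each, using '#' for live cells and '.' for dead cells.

Simulating step by step:
Generation 0 (given above): 13 live cells
Generation 1: 11 live cells
(generation 1 grid is the final answer)

Answer: .#.....
.#.#...
...###.
...#.#.
...#.#.
.......
.....#.
.......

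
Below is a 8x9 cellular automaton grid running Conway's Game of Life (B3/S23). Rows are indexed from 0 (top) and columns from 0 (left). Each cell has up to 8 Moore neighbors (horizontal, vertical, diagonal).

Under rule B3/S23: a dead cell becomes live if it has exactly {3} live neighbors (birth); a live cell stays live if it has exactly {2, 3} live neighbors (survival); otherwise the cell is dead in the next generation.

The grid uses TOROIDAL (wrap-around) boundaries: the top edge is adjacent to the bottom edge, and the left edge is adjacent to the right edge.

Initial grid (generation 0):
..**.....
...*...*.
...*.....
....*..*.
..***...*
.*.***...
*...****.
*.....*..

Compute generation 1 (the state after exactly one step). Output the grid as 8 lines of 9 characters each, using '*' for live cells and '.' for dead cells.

Answer: ..**.....
...**....
...**....
..*.*....
..*......
**.....**
**.*...**
.*.**.***

Derivation:
Simulating step by step:
Generation 0 (given above): 22 live cells
Generation 1: 24 live cells
(generation 1 grid is the final answer)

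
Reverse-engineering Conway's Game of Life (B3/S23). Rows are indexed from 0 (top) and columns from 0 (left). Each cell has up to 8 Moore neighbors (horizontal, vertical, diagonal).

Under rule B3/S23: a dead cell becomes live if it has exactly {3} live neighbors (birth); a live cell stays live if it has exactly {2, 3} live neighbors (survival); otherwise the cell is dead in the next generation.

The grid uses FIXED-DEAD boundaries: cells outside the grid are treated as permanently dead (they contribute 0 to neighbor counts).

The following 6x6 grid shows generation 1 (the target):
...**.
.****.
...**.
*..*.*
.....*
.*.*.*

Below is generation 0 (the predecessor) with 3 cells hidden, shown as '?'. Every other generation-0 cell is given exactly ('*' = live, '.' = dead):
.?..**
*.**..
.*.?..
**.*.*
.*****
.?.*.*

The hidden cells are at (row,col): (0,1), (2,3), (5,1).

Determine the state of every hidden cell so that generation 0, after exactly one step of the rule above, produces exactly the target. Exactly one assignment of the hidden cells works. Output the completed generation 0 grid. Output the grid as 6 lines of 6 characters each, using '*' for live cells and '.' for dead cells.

Hidden generation-0 cells (in order): (0,1), (2,3), (5,1).
A hidden cell only influences target cells in its own 3x3 neighborhood. Try each of the 2^3 = 8 assignments, step the completed generation 0 forward once under B3/S23, and compare with the target:
  (0,1)=. (2,3)=. (5,1)=. -> step gives (4,0)='*' but target has '.' -> reject
  (0,1)=. (2,3)=. (5,1)=* -> step reproduces the target at every cell -> ACCEPT
  (0,1)=. (2,3)=* (5,1)=. -> step gives (1,4)='.' but target has '*' -> reject
  (0,1)=. (2,3)=* (5,1)=* -> step gives (1,4)='.' but target has '*' -> reject
  (0,1)=* (2,3)=. (5,1)=. -> step gives (0,1)='*' but target has '.' -> reject
  (0,1)=* (2,3)=. (5,1)=* -> step gives (0,1)='*' but target has '.' -> reject
  (0,1)=* (2,3)=* (5,1)=. -> step gives (0,1)='*' but target has '.' -> reject
  (0,1)=* (2,3)=* (5,1)=* -> step gives (0,1)='*' but target has '.' -> reject
Unique solution: (0,1)=dead, (2,3)=dead, (5,1)=live.
Check: live-neighbor counts of every cell in the completed generation 0:
122321
132232
445331
346352
446463
225352
Applying B3/S23 to generation 0 with these counts gives:
...**.
.****.
...**.
*..*.*
.....*
.*.*.*
which matches the target exactly.

Answer: ....**
*.**..
.*....
**.*.*
.*****
.*.*.*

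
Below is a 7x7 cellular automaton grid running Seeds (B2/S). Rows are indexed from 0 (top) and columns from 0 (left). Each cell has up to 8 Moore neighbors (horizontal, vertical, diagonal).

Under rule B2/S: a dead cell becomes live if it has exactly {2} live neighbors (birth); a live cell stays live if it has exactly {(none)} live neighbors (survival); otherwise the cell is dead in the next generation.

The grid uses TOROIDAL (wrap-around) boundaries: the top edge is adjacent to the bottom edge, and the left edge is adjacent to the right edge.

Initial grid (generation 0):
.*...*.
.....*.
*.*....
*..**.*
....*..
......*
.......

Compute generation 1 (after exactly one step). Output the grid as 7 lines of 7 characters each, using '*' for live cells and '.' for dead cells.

Answer: ....*.*
*.*.*..
.......
..*....
.......
.....*.
*....**

Derivation:
Simulating step by step:
Generation 0 (given above): 11 live cells
Generation 1: 10 live cells
(generation 1 grid is the final answer)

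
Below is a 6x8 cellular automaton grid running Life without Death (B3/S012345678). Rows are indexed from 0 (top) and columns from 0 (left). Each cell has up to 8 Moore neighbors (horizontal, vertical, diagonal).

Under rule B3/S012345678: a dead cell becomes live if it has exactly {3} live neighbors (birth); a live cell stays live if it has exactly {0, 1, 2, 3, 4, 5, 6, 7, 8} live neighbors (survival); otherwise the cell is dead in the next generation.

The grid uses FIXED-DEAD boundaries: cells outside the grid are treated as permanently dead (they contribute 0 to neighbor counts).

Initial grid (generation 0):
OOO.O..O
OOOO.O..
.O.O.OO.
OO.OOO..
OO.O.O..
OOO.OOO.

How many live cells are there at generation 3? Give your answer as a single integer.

Answer: 30

Derivation:
Simulating step by step:
Generation 0 (given above): 29 live cells
Generation 1: 30 live cells
OOO.O..O
OOOO.O..
.O.O.OO.
OO.OOO..
OO.O.O..
OOOOOOO.
Generation 2: 30 live cells
OOO.O..O
OOOO.O..
.O.O.OO.
OO.OOO..
OO.O.O..
OOOOOOO.
Generation 3: 30 live cells
OOO.O..O
OOOO.O..
.O.O.OO.
OO.OOO..
OO.O.O..
OOOOOOO.
Population at generation 3: 30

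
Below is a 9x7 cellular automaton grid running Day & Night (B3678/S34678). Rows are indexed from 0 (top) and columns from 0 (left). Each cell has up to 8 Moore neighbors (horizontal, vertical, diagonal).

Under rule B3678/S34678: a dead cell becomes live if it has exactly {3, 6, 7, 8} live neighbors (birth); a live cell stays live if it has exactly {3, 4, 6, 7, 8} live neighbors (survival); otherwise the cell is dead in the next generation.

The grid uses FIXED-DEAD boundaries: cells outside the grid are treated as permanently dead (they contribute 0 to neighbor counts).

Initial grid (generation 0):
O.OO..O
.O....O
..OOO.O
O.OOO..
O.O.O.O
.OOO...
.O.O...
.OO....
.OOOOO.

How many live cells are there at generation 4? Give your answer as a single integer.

Simulating step by step:
Generation 0 (given above): 30 live cells
Generation 1: 26 live cells
.O.....
.O..O..
..O.O..
..OOO..
.O.OOO.
OO.OO..
OOOO...
OOO....
.OOO...
Generation 2: 29 live cells
.......
..OO...
.OOOOO.
.OOO...
OOOOOO.
O.O..O.
.OOOO..
OOO....
OOO....
Generation 3: 28 live cells
.......
.OOO...
.OOOO..
.OOOO..
OOO.O..
OOOOOO.
.O.O...
OOO....
O.O....
Generation 4: 27 live cells
..O....
.O.OO..
O.OOO..
.OOOOO.
OOOO...
OOO.O..
.OOO...
O.OO...
.......
Population at generation 4: 27

Answer: 27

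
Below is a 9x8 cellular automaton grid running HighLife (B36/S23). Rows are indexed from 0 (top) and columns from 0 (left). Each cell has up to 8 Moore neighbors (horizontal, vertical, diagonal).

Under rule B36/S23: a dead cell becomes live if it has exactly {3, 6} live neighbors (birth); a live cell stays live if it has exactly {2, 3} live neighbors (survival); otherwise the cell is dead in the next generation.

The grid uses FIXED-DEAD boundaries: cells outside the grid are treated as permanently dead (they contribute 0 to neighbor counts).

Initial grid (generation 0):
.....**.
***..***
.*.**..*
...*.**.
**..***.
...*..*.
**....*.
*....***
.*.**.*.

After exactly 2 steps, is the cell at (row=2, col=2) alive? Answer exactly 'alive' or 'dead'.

Simulating step by step:
Generation 0 (given above): 33 live cells
Generation 1: 34 live cells
.*...*.*
****...*
**.*..**
**.**..*
..**...*
..*.*.**
**......
*.*.*..*
....*.**
Generation 2: 31 live cells
**....*.
...**..*
......**
*.*.*..*
.....*.*
..*...**
*.*..***
*..*.***
...*.***

Cell (2,2) at generation 2: 0 -> dead

Answer: dead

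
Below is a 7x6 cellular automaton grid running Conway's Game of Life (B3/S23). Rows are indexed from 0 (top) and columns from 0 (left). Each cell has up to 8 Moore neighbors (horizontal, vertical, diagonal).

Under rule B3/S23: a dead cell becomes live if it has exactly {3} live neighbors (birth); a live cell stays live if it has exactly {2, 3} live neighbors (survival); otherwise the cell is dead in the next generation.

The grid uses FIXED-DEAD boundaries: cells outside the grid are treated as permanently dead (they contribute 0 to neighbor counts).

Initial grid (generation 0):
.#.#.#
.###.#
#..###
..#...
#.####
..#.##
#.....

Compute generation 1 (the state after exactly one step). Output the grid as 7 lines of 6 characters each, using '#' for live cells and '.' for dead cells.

Simulating step by step:
Generation 0 (given above): 21 live cells
Generation 1: 11 live cells
(generation 1 grid is the final answer)

Answer: .#.#..
##...#
.....#
..#...
..#..#
..#..#
......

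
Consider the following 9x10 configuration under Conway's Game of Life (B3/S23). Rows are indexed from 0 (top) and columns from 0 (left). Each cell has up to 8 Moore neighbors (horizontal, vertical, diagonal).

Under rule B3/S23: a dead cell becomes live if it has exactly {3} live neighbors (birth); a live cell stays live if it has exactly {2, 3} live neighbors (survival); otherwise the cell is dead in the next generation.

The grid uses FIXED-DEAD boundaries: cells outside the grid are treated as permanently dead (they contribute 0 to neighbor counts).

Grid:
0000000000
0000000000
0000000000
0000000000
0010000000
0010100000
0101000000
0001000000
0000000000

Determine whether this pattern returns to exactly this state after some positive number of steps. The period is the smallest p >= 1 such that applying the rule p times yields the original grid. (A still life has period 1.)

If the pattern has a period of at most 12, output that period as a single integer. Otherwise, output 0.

Answer: 2

Derivation:
Simulating and comparing each generation to the original:
Gen 0 (original, given above): 6 live cells
Gen 1: 6 live cells, differs from original
Gen 2: 6 live cells, MATCHES original -> period = 2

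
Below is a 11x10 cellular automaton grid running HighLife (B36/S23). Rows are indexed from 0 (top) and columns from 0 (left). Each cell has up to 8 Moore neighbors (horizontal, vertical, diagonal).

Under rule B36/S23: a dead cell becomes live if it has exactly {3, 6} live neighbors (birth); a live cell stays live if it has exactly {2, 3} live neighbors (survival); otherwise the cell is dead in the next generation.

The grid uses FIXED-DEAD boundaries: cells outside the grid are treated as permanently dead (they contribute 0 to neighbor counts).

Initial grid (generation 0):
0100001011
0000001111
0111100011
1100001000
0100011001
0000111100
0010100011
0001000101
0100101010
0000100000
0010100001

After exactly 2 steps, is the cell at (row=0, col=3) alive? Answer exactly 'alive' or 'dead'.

Simulating step by step:
Generation 0 (given above): 40 live cells
Generation 1: 42 live cells
0000001001
0101011000
1111011001
1001101111
1100100000
0001100101
0000100001
0011110101
0001110110
0000100000
0001000000
Generation 2: 34 live cells
0000011000
1101000100
1000100001
0100001111
1110001001
0001110010
0011001001
0010000101
0010000110
0000010000
0000000000

Cell (0,3) at generation 2: 0 -> dead

Answer: dead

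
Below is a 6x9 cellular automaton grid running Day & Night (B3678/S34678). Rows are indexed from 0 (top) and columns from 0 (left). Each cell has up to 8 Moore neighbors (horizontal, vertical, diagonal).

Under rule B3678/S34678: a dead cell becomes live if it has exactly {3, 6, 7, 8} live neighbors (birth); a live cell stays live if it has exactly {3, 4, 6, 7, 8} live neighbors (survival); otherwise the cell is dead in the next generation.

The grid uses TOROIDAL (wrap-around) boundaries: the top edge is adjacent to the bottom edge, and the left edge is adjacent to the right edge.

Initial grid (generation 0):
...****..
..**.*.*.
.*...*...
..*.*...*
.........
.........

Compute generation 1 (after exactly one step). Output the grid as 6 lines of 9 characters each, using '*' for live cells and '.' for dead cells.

Answer: ..*****..
..****...
......*..
.........
.........
....**...

Derivation:
Simulating step by step:
Generation 0 (given above): 13 live cells
Generation 1: 12 live cells
(generation 1 grid is the final answer)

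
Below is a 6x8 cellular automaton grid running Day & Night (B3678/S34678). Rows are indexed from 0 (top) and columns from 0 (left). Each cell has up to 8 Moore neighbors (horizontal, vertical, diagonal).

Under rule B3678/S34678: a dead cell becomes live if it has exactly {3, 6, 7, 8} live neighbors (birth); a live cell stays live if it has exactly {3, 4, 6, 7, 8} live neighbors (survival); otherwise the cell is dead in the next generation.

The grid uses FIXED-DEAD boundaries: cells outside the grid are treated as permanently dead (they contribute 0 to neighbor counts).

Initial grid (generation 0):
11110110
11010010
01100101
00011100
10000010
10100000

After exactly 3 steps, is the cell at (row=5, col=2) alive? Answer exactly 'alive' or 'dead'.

Simulating step by step:
Generation 0 (given above): 21 live cells
Generation 1: 23 live cells
11101000
11110011
11100100
01101100
01011100
01000000
Generation 2: 20 live cells
10100000
01111100
11100100
00000110
11011100
00101000
Generation 3: 19 live cells
00101000
01011000
01100100
00010110
00111110
01001100

Cell (5,2) at generation 3: 0 -> dead

Answer: dead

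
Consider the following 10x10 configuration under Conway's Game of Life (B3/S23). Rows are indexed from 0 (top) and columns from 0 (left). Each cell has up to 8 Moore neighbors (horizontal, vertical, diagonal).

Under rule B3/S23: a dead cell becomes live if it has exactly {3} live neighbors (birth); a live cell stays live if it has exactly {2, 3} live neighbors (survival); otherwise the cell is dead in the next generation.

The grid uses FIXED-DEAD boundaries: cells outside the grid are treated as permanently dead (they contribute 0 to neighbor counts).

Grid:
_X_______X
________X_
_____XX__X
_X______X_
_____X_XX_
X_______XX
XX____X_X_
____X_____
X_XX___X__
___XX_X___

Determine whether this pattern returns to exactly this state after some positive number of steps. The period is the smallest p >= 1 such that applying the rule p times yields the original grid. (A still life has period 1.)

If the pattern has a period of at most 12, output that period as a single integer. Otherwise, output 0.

Simulating and comparing each generation to the original:
Gen 0 (original, given above): 26 live cells
Gen 1: 27 live cells, differs from original
Gen 2: 23 live cells, differs from original
Gen 3: 19 live cells, differs from original
Gen 4: 18 live cells, differs from original
Gen 5: 18 live cells, differs from original
Gen 6: 12 live cells, differs from original
Gen 7: 11 live cells, differs from original
Gen 8: 11 live cells, differs from original
Gen 9: 16 live cells, differs from original
Gen 10: 12 live cells, differs from original
Gen 11: 17 live cells, differs from original
Gen 12: 17 live cells, differs from original
No period found within 12 steps.

Answer: 0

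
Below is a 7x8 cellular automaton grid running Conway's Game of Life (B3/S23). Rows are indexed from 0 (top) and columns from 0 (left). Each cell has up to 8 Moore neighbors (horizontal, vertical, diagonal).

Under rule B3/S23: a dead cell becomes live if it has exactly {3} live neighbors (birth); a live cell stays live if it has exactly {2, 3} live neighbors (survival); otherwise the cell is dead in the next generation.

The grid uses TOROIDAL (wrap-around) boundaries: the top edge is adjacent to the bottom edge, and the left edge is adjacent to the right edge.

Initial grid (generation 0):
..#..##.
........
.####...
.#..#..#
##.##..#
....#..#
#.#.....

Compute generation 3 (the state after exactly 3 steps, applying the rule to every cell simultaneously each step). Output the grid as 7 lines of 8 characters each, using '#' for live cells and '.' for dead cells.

Answer: #.##....
#..###..
########
...#..##
#.......
.#.###.#
#.#.###.

Derivation:
Simulating step by step:
Generation 0 (given above): 19 live cells
Generation 1: 26 live cells
.#......
.#..##..
#####...
.....#.#
.#######
..#.#..#
.#.#.###
Generation 2: 18 live cells
.#......
....##..
####..#.
.......#
.##....#
........
.#.#####
Generation 3: 29 live cells
(generation 3 grid is the final answer)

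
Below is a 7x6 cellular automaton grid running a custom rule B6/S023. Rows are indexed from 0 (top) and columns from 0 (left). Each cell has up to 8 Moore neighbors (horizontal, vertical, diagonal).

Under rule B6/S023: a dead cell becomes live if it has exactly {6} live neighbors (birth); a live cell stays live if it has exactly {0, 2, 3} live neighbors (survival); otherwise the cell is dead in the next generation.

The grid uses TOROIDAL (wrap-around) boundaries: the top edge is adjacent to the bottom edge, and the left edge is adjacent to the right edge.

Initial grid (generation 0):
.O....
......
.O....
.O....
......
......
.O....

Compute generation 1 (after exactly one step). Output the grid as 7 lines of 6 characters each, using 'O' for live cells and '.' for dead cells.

Simulating step by step:
Generation 0 (given above): 4 live cells
Generation 1: 0 live cells
(generation 1 grid is the final answer)

Answer: ......
......
......
......
......
......
......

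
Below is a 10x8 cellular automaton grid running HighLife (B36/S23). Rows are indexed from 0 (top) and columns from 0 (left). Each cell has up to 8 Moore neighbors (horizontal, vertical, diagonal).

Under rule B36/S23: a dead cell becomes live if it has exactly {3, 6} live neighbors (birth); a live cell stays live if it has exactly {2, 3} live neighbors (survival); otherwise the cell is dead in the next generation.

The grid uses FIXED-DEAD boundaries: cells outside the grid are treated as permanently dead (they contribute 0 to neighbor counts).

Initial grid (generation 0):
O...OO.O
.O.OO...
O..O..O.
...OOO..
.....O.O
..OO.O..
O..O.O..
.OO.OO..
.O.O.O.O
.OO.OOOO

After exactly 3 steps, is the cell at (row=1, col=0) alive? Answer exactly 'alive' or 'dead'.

Simulating step by step:
Generation 0 (given above): 35 live cells
Generation 1: 34 live cells
...OOO..
OOOO..O.
....O...
...O.O..
..O.OO..
..OO.O..
....OOO.
OO...O..
O.O.O.OO
.OOOOO.O
Generation 2: 32 live cells
.O.OOO..
.OO.....
.O..OO..
...O.O..
..O..OO.
..O.O...
.OOO..O.
OO.O...O
OO.....O
.OO.OO.O
Generation 3: 29 live cells
.O.OO...
OO......
.O.OOO..
..OO....
..O..OO.
....O.O.
O...O...
..OO..OO
...OO..O
OOO...O.

Cell (1,0) at generation 3: 1 -> alive

Answer: alive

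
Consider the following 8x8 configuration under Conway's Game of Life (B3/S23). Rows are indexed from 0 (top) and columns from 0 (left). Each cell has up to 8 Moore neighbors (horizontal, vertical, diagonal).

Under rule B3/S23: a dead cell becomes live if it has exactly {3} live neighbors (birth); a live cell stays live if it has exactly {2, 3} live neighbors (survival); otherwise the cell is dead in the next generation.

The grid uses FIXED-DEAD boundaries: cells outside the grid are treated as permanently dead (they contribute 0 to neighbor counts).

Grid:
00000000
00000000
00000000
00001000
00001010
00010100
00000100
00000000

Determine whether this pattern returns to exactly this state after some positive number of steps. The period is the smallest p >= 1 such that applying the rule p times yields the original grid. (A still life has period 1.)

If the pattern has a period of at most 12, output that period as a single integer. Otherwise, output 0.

Simulating and comparing each generation to the original:
Gen 0 (original, given above): 6 live cells
Gen 1: 6 live cells, differs from original
Gen 2: 6 live cells, MATCHES original -> period = 2

Answer: 2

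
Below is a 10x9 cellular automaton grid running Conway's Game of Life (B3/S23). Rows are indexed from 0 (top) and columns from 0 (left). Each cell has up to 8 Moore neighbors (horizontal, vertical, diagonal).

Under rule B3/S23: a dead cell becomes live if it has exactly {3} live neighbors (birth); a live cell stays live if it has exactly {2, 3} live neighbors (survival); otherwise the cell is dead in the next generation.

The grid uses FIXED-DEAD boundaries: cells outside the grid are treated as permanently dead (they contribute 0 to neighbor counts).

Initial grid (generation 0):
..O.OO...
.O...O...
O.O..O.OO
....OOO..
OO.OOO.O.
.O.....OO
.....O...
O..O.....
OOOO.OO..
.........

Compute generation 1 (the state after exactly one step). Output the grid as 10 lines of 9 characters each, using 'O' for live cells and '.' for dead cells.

Answer: ....OO...
.OOO.O...
.O.....O.
O.O.....O
OOOO...OO
OOO..O.OO
.........
O..O.OO..
OOOOO....
.OO......

Derivation:
Simulating step by step:
Generation 0 (given above): 31 live cells
Generation 1: 34 live cells
(generation 1 grid is the final answer)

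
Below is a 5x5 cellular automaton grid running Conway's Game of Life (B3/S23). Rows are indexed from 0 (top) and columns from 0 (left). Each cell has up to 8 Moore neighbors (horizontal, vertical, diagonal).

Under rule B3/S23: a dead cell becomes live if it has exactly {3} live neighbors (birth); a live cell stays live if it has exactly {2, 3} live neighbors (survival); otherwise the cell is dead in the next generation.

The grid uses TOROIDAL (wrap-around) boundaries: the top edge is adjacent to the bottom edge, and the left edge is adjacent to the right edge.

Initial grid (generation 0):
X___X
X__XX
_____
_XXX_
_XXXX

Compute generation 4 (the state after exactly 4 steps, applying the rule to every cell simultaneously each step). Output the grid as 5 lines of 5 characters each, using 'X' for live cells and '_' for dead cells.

Answer: _X__X
_X___
__XXX
XXXX_
____X

Derivation:
Simulating step by step:
Generation 0 (given above): 12 live cells
Generation 1: 7 live cells
_____
X__X_
XX___
XX__X
_____
Generation 2: 7 live cells
_____
XX__X
__X__
_X__X
X____
Generation 3: 10 live cells
_X__X
XX___
__XXX
XX___
X____
Generation 4: 11 live cells
(generation 4 grid is the final answer)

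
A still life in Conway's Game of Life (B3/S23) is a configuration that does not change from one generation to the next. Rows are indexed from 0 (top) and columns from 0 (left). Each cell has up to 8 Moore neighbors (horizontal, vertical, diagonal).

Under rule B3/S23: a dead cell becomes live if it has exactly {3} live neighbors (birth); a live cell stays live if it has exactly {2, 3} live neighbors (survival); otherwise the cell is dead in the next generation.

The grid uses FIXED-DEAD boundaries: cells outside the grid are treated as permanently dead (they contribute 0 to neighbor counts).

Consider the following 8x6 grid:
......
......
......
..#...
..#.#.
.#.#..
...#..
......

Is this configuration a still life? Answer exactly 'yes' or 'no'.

Answer: no

Derivation:
Compute generation 1 and compare to generation 0 (given above):
Generation 1:
......
......
......
...#..
.##...
...##.
..#...
......
Cell (3,2) differs: gen0=1 vs gen1=0 -> NOT a still life.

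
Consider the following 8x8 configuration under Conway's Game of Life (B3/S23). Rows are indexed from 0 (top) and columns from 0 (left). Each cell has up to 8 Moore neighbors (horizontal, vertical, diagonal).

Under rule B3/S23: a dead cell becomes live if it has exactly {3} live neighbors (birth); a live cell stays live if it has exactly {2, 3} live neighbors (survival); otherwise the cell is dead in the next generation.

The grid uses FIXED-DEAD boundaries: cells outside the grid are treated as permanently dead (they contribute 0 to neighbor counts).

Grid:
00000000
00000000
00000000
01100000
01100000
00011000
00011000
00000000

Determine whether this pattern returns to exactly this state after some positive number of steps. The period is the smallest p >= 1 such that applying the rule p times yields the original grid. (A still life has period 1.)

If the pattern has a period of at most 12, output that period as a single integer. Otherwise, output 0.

Simulating and comparing each generation to the original:
Gen 0 (original, given above): 8 live cells
Gen 1: 6 live cells, differs from original
Gen 2: 8 live cells, MATCHES original -> period = 2

Answer: 2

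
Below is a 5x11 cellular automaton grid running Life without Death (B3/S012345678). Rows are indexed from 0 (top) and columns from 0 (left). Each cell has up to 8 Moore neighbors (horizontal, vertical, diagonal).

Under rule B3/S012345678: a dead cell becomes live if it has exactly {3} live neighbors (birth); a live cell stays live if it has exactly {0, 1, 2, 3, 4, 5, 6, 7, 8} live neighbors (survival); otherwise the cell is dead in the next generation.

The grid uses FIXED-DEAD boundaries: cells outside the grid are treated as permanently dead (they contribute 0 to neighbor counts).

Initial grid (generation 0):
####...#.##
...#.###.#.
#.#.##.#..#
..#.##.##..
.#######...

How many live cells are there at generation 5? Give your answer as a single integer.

Answer: 37

Derivation:
Simulating step by step:
Generation 0 (given above): 30 live cells
Generation 1: 35 live cells
#####..#.##
#..#.###.#.
###.##.#.##
..#.##.##..
.########..
Generation 2: 37 live cells
######.#.##
#..#.###.#.
###.##.#.##
#.#.##.##..
.########..
Generation 3: 37 live cells
######.#.##
#..#.###.#.
###.##.#.##
#.#.##.##..
.########..
Generation 4: 37 live cells
######.#.##
#..#.###.#.
###.##.#.##
#.#.##.##..
.########..
Generation 5: 37 live cells
######.#.##
#..#.###.#.
###.##.#.##
#.#.##.##..
.########..
Population at generation 5: 37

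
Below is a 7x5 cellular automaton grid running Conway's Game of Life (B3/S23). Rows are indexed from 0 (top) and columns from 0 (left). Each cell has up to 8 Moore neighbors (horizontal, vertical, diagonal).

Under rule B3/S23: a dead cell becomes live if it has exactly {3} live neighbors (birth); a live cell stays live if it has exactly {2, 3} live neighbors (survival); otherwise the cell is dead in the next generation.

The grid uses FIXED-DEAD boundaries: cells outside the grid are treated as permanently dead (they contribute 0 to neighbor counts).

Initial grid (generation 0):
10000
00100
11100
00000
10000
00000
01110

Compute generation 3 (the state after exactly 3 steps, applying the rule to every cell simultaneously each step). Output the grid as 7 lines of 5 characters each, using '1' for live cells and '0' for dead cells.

Answer: 00000
01000
00100
11100
11000
10000
01100

Derivation:
Simulating step by step:
Generation 0 (given above): 9 live cells
Generation 1: 8 live cells
00000
10100
01100
10000
00000
01100
00100
Generation 2: 9 live cells
00000
00100
10100
01000
01000
01100
01100
Generation 3: 10 live cells
(generation 3 grid is the final answer)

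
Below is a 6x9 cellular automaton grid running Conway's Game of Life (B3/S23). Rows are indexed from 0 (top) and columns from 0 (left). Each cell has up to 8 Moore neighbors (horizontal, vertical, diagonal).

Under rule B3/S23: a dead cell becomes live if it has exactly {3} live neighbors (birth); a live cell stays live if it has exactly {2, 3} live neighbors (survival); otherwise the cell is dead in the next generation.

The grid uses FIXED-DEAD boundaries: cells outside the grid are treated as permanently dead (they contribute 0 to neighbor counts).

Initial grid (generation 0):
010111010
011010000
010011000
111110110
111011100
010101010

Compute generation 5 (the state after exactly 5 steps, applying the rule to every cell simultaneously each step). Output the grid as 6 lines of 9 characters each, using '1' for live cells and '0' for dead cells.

Simulating step by step:
Generation 0 (given above): 28 live cells
Generation 1: 13 live cells
010111000
110000100
000000100
000000010
000000000
110101000
Generation 2: 12 live cells
111011000
111010100
000000110
000000000
000000000
000000000
Generation 3: 13 live cells
101011000
101010110
010001110
000000000
000000000
000000000
Generation 4: 11 live cells
000011100
101010010
010001010
000000100
000000000
000000000
Generation 5: 12 live cells
(generation 5 grid is the final answer)

Answer: 000111100
010110010
010001010
000000100
000000000
000000000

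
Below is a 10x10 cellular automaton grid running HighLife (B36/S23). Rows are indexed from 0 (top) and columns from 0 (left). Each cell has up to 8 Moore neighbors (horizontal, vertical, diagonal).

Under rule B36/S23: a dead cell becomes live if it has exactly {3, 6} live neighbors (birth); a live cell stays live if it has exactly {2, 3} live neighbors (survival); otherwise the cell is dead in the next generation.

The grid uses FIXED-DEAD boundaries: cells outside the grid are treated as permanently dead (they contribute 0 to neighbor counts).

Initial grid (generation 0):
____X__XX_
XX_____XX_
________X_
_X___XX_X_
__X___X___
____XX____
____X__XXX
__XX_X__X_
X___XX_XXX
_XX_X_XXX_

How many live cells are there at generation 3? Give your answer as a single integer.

Answer: 24

Derivation:
Simulating step by step:
Generation 0 (given above): 36 live cells
Generation 1: 31 live cells
_______XX_
_________X
XX____X_XX
_____XX___
____X_XX__
___XXXXXX_
______XXXX
___X_X____
_________X
_X_XX_X__X
Generation 2: 21 live cells
________X_
_________X
_____XXXXX
________X_
___X____X_
___XX____X
___X_____X
______XX_X
__XX_X____
__________
Generation 3: 24 live cells
__________
______X__X
______XX_X
______X___
___XX___XX
__XXX___XX
___XX____X
__XXX_X_X_
______X___
__________
Population at generation 3: 24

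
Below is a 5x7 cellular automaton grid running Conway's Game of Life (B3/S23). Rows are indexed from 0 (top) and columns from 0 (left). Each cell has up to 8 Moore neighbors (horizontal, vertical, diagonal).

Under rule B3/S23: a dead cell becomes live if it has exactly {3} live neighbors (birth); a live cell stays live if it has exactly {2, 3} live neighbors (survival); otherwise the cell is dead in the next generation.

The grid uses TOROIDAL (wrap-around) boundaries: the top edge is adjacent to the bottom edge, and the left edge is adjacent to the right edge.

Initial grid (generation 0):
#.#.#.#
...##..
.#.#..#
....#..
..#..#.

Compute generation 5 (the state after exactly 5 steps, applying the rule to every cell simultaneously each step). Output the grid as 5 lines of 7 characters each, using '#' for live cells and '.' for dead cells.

Simulating step by step:
Generation 0 (given above): 12 live cells
Generation 1: 18 live cells
.##.#.#
.#..#.#
..##.#.
..####.
.#..###
Generation 2: 12 live cells
.##.#.#
.#..#.#
.#....#
.#.....
.#....#
Generation 3: 14 live cells
.###..#
.#.#..#
.##..#.
.##....
.#...#.
Generation 4: 12 live cells
.#.####
...####
...#...
#......
...#...
Generation 5: 12 live cells
(generation 5 grid is the final answer)

Answer: #.....#
#.....#
...#.##
.......
#.##.##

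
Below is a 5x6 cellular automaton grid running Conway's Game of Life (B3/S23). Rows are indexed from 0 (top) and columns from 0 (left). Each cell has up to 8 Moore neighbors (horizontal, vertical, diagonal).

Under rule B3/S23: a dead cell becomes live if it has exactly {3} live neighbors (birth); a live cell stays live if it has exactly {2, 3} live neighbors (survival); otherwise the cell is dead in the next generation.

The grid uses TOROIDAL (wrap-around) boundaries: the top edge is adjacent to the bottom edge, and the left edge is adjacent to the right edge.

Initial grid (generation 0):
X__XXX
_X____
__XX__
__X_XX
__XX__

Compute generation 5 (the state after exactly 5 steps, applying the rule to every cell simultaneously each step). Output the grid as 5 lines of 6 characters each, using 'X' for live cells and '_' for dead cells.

Answer: ____X_
____X_
___XXX
X_XX_X
______

Derivation:
Simulating step by step:
Generation 0 (given above): 12 live cells
Generation 1: 17 live cells
XX_XXX
XX___X
_XXXX_
_X__X_
XXX___
Generation 2: 6 live cells
___XX_
______
___XX_
____XX
______
Generation 3: 8 live cells
______
______
___XXX
___XXX
___X_X
Generation 4: 7 live cells
______
____X_
___X_X
X_X___
___X_X
Generation 5: 9 live cells
(generation 5 grid is the final answer)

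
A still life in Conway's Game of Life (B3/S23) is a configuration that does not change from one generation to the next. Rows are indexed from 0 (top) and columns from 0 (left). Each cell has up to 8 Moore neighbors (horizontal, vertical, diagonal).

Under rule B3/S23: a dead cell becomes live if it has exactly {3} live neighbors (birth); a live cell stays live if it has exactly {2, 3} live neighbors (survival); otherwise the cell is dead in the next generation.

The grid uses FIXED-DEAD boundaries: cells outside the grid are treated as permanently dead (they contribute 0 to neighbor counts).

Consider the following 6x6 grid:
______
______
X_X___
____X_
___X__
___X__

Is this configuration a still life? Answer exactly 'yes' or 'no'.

Compute generation 1 and compare to generation 0 (given above):
Generation 1:
______
______
______
___X__
___XX_
______
Cell (2,0) differs: gen0=1 vs gen1=0 -> NOT a still life.

Answer: no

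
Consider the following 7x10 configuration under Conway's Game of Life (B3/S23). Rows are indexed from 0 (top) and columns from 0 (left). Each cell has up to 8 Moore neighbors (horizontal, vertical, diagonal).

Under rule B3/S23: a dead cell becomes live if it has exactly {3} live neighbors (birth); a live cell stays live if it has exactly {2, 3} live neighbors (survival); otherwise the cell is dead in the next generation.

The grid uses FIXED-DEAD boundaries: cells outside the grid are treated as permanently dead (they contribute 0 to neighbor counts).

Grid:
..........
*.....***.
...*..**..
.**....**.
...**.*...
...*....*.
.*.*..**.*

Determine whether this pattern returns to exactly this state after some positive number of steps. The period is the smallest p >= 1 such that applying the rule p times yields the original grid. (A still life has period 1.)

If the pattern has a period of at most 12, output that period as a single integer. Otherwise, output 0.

Answer: 0

Derivation:
Simulating and comparing each generation to the original:
Gen 0 (original, given above): 21 live cells
Gen 1: 19 live cells, differs from original
Gen 2: 24 live cells, differs from original
Gen 3: 20 live cells, differs from original
Gen 4: 18 live cells, differs from original
Gen 5: 18 live cells, differs from original
Gen 6: 22 live cells, differs from original
Gen 7: 19 live cells, differs from original
Gen 8: 22 live cells, differs from original
Gen 9: 26 live cells, differs from original
Gen 10: 22 live cells, differs from original
Gen 11: 21 live cells, differs from original
Gen 12: 22 live cells, differs from original
No period found within 12 steps.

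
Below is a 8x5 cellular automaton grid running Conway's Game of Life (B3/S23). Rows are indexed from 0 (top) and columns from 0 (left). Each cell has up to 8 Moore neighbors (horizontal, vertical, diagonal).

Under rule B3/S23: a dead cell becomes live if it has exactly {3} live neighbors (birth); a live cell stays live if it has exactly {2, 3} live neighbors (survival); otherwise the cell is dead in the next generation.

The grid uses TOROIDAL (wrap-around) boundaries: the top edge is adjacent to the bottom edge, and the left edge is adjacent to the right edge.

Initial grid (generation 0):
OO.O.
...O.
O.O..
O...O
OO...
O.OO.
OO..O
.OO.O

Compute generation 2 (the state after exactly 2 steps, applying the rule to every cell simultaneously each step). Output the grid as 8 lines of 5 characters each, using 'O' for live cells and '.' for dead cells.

Answer: OOO..
...O.
OOOO.
OO..O
..O.O
..OO.
.....
.....

Derivation:
Simulating step by step:
Generation 0 (given above): 19 live cells
Generation 1: 13 live cells
OO.O.
O..O.
OO.O.
....O
..OO.
..OO.
.....
.....
Generation 2: 15 live cells
(generation 2 grid is the final answer)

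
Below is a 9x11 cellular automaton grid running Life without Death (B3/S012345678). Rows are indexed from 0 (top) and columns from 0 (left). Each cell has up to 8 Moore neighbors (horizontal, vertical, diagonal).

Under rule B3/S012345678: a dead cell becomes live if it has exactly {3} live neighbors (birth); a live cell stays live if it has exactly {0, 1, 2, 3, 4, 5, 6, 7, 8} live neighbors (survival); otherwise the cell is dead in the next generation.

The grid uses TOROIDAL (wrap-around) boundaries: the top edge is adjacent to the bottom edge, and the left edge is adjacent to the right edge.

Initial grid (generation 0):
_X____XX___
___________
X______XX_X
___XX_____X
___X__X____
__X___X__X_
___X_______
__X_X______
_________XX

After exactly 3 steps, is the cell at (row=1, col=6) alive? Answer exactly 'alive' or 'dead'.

Simulating step by step:
Generation 0 (given above): 20 live cells
Generation 1: 33 live cells
_X____XX___
X_____X_X__
X______XXXX
X__XX__X_XX
__XXXXX____
__XX__X__X_
__XX_______
__XXX______
_________XX
Generation 2: 50 live cells
XX____XXXXX
XX____X_X__
XX____XXXXX
XXXXX__X_XX
_XXXXXXXXX_
_XXX__X__X_
_XXX_______
__XXX______
__XX_____XX
Generation 3: 57 live cells
XX____XXXXX
XXX__XX_X__
XX_X_XXXXXX
XXXXX__X_XX
_XXXXXXXXX_
XXXX__X__X_
_XXX_______
__XXX______
__XXX__X_XX

Cell (1,6) at generation 3: 1 -> alive

Answer: alive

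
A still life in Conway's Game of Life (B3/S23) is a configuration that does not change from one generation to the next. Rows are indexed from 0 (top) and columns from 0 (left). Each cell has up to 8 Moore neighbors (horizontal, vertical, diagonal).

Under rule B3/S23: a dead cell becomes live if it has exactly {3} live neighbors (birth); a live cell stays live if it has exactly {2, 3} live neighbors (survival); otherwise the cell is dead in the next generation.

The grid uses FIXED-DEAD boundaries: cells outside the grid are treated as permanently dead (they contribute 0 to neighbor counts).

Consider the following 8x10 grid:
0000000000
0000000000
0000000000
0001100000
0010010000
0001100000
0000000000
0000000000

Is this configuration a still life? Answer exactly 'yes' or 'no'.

Compute generation 1 and compare to generation 0 (given above):
Generation 1:
0000000000
0000000000
0000000000
0001100000
0010010000
0001100000
0000000000
0000000000
The grids are IDENTICAL -> still life.

Answer: yes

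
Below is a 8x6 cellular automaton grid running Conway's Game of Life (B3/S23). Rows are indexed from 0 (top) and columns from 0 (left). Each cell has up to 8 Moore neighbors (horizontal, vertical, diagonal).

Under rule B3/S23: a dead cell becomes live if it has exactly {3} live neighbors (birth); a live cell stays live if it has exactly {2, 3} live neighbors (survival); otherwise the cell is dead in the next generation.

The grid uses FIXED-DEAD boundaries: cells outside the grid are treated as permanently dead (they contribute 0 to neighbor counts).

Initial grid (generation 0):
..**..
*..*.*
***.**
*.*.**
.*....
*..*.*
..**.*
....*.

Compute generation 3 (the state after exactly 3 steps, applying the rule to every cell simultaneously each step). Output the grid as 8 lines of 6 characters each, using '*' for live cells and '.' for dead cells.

Simulating step by step:
Generation 0 (given above): 22 live cells
Generation 1: 23 live cells
..***.
*....*
*.*...
*.*.**
****.*
.*.*..
..**.*
...**.
Generation 2: 17 live cells
...**.
..*.*.
*..***
*...**
*....*
*.....
......
..***.
Generation 3: 13 live cells
(generation 3 grid is the final answer)

Answer: ...**.
..*...
.*....
**.*..
**..**
......
...*..
...*..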